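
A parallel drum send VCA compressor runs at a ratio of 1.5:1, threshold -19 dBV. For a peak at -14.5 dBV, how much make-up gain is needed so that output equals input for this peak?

Overshoot 4.5 dB → 4.5/1.5 = 3 dB after compression, so the compressed level is -19 + 3 = -16 dBV.
Make-up = target − compressed = -14.5 − (-16) = 1.5 dB.

1.5 dB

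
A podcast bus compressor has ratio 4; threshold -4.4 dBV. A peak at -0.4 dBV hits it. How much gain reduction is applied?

3 dB

-0.4 dBV exceeds the threshold by 4 dB.
After 4:1 compression the overshoot becomes 4/4 = 1 dB.
GR = overshoot in − overshoot out = 4 − 1 = 3 dB.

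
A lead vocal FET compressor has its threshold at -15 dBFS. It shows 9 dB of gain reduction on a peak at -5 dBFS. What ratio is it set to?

10:1

Input overshoot = -5 − (-15) = 10 dB.
Output overshoot = 10 − 9 = 1 dB.
Ratio = input overshoot / output overshoot = 10 / 1 = 10.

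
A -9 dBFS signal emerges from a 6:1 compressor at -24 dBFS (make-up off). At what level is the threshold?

Input is 18 dB above T (since output overshoot × R = input overshoot: (-24 − T)·6 = -9 − T gives T = -27 dBFS).
Check: -27 + (-9 − (-27))/6 = -27 + 3 = -24 dBFS. ✓

-27 dBFS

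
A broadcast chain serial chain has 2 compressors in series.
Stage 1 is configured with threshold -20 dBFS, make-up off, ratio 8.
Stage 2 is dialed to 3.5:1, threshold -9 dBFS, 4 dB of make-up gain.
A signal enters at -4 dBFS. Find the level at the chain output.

Stage 1: overshoot 16 dB → 16/8 = 2 dB → -18 dBFS.
Stage 2: below threshold (-18 ≤ -9); passes unchanged; make-up brings it to -14 dBFS.

-14 dBFS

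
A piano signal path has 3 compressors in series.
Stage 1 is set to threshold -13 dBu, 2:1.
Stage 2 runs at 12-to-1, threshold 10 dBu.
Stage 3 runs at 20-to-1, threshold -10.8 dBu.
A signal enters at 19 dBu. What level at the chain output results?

-10.11 dBu

Stage 1: 32 dB above -13 dBu, reduced 2:1 to 16 dB above → 3 dBu.
Stage 2: 3 dBu is at or below the 10 dBu threshold — no compression; output 3 dBu.
Stage 3: 3 dBu is 13.8 dB over -10.8 dBu; at 20:1 that becomes 0.69 dB over, giving -10.11 dBu.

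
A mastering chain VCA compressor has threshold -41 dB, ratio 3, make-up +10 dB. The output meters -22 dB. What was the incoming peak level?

Stripping the +10 dB make-up gives -32 dB at the gain stage.
Post-compression overshoot = -32 − (-41) = 9 dB.
Undo the ratio: input overshoot = 9 × 3 = 27 dB, giving input = -14 dB.

-14 dB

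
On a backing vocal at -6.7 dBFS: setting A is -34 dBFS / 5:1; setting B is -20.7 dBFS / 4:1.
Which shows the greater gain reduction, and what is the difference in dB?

A, by 11.34 dB

A: 27.3 dB over, compressed to 5.46 dB over, so 21.84 dB of GR.
B: 14 dB over, compressed to 3.5 dB over, so 10.5 dB of GR.
Difference: 11.34 dB in favour of A.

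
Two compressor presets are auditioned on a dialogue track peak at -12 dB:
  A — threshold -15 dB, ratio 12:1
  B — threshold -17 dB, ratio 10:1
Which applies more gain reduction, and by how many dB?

B, by 1.75 dB

A: overshoot 3 dB → output overshoot 0.25 dB → GR 2.75 dB.
B: overshoot 5 dB → output overshoot 0.5 dB → GR 4.5 dB.
Difference: 1.75 dB in favour of B.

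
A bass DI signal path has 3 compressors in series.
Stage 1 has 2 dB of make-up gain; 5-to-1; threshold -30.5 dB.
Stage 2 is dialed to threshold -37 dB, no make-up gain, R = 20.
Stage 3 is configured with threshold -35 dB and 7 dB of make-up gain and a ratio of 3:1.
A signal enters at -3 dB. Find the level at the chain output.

-29.3 dB

Stage 1: overshoot 27.5 dB → 27.5/5 = 5.5 dB → -25 dB; +2 dB make-up → -23 dB.
Stage 2: overshoot 14 dB → 14/20 = 0.7 dB → -36.3 dB.
Stage 3: -36.3 dB ≤ -35 dB, so stage 3 doesn't engage; make-up brings it to -29.3 dB.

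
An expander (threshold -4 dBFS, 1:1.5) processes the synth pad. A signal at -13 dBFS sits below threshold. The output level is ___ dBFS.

The input is 9 dB below the -4 dBFS threshold.
A 1:1.5 expander multiplies undershoot by 1.5: 9 × 1.5 = 13.5 dB below threshold.
Output = -4 − 13.5 = -17.5 dBFS.

-17.5 dBFS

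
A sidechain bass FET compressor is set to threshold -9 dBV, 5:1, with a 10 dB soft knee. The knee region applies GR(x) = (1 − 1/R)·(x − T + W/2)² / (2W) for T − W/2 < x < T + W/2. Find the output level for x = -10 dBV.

x − T + W/2 = -10 − (-9) + 5 = 4.
GR = (1 − 1/5) × 4² / 20 = 0.8 × 16 / 20 = 0.64 dB.
Output = -10 − 0.64 = -10.64 dBV.

-10.64 dBV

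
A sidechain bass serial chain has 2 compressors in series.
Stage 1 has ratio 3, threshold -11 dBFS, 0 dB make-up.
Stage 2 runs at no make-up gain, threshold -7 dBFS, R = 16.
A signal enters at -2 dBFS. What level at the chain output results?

Stage 1: 9 dB above -11 dBFS, reduced 3:1 to 3 dB above → -8 dBFS.
Stage 2: -8 dBFS is at or below the -7 dBFS threshold — no compression; output -8 dBFS.

-8 dBFS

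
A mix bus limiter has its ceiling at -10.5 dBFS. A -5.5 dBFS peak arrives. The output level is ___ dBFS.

A brickwall limiter is an ∞:1 compressor: any input above the ceiling is clamped to -10.5 dBFS.

-10.5 dBFS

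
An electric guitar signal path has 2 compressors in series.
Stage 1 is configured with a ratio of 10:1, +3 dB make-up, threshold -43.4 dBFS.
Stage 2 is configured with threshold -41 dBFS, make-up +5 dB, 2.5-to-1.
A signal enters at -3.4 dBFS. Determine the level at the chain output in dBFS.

Stage 1: 40 dB above -43.4 dBFS, reduced 10:1 to 4 dB above → -39.4 dBFS; +3 dB make-up → -36.4 dBFS.
Stage 2: overshoot 4.6 dB → 4.6/2.5 = 1.84 dB → -39.16 dBFS; +5 dB make-up → -34.16 dBFS.

-34.16 dBFS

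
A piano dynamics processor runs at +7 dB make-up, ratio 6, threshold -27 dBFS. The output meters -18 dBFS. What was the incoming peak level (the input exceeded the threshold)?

Remove make-up: -18 − 7 = -25 dBFS.
That's 2 dB above the -27 dBFS threshold.
Undo the ratio: input overshoot = 2 × 6 = 12 dB, giving input = -15 dBFS.

-15 dBFS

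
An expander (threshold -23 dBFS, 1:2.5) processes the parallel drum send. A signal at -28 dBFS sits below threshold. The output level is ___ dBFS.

-35.5 dBFS

Below threshold, a 1:2.5 expander applies gain = (2.5−1)×(T − x) of attenuation.
(2.5−1) × 5 = 7.5 dB, so output = -28 − 7.5 = -35.5 dBFS.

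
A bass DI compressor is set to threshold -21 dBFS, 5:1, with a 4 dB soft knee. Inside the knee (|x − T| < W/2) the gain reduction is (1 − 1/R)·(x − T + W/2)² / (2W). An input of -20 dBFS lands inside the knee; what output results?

x − T + W/2 = -20 − (-21) + 2 = 3.
GR = (1 − 1/5) × 3² / 8 = 0.8 × 9 / 8 = 0.9 dB.
Output = -20 − 0.9 = -20.9 dBFS.

-20.9 dBFS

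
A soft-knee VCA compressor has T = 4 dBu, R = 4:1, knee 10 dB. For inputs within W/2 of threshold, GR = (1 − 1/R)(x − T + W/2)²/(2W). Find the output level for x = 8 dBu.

4.9625 dBu

x − T + W/2 = 8 − 4 + 5 = 9.
GR = (1 − 1/4) × 9² / 20 = 0.75 × 81 / 20 = 3.0375 dB.
Output = 8 − 3.0375 = 4.9625 dBu.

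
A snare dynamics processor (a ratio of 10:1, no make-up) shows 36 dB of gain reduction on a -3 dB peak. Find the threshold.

-43 dB

Let T be the threshold. Output overshoot = (input overshoot)/R, so -39 − T = (-3 − T)/10.
10·(-39 − T) = -3 − T → 9·T = -390 − (-3) = -387.
T = -387/9 = -43 dB.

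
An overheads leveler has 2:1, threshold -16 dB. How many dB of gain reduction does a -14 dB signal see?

The signal is 2 dB above threshold.
A 2:1 ratio leaves 1 dB of that excess.
GR = overshoot in − overshoot out = 2 − 1 = 1 dB.

1 dB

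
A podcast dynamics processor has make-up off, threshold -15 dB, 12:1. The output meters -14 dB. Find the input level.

Post-compression overshoot = -14 − (-15) = 1 dB.
Undo the ratio: input overshoot = 1 × 12 = 12 dB, giving input = -3 dB.

-3 dB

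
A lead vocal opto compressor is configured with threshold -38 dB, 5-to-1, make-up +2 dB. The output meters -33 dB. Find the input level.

Stripping the +2 dB make-up gives -35 dB at the gain stage.
Post-compression overshoot = -35 − (-38) = 3 dB.
Input overshoot = R × output overshoot = 15 dB → input = -38 + 15 = -23 dB.

-23 dB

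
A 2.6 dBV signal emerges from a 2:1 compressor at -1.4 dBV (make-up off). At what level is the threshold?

-5.4 dBV

Gain reduction = 2.6 − (-1.4) = 4 dB; output overshoot = GR / (R − 1) = 4 / 1 = 4 dB.
Threshold = output − output overshoot = -1.4 − 4 = -5.4 dBV.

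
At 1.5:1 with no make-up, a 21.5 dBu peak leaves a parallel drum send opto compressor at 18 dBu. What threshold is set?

Input is 10.5 dB above T (since output overshoot × R = input overshoot: (18 − T)·1.5 = 21.5 − T gives T = 11 dBu).
Check: 11 + (21.5 − 11)/1.5 = 11 + 7 = 18 dBu. ✓

11 dBu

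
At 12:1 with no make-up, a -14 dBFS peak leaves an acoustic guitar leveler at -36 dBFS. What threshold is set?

-38 dBFS

Input is 24 dB above T (since output overshoot × R = input overshoot: (-36 − T)·12 = -14 − T gives T = -38 dBFS).
Check: -38 + (-14 − (-38))/12 = -38 + 2 = -36 dBFS. ✓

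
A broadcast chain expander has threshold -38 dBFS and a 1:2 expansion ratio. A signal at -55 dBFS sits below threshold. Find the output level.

Undershoot = (-38) − (-55) = 17 dB.
At 1:2, that expands to 34 dB under threshold.
Output = -38 − 34 = -72 dBFS.

-72 dBFS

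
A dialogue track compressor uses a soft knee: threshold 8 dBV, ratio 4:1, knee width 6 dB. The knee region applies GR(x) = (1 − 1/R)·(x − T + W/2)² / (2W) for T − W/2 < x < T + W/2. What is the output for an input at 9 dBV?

x − T + W/2 = 9 − 8 + 3 = 4.
GR = (1 − 1/4) × 4² / 12 = 0.75 × 16 / 12 = 1 dB.
Output = 9 − 1 = 8 dBV.

8 dBV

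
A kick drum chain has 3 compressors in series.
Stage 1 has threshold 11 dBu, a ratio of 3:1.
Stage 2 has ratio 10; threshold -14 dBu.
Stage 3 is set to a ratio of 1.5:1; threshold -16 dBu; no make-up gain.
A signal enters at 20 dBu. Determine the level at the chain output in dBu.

-12.8 dBu

Stage 1: 20 dBu is 9 dB over 11 dBu; at 3:1 that becomes 3 dB over, giving 14 dBu.
Stage 2: 14 dBu is 28 dB over -14 dBu; at 10:1 that becomes 2.8 dB over, giving -11.2 dBu.
Stage 3: 4.8 dB above -16 dBu, reduced 1.5:1 to 3.2 dB above → -12.8 dBu.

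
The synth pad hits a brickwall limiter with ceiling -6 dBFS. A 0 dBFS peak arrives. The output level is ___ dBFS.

A brickwall limiter is an ∞:1 compressor: any input above the ceiling is clamped to -6 dBFS.

-6 dBFS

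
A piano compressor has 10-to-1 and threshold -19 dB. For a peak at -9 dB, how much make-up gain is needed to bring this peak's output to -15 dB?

3 dB

Overshoot 10 dB → 10/10 = 1 dB after compression, so the compressed level is -19 + 1 = -18 dB.
Make-up = target − compressed = -15 − (-18) = 3 dB.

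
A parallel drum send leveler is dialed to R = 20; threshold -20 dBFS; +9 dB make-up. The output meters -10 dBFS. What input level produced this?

0 dBFS

Stripping the +9 dB make-up gives -19 dBFS at the gain stage.
The compressed level sits -19 − (-20) = 1 dB over threshold.
Input overshoot = R × output overshoot = 20 dB → input = -20 + 20 = 0 dBFS.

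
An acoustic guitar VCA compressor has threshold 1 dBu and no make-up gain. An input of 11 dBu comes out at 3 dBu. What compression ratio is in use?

5:1

Input overshoot = 11 − 1 = 10 dB; output overshoot = 3 − 1 = 2 dB.
Ratio = 10 / 2 = 5.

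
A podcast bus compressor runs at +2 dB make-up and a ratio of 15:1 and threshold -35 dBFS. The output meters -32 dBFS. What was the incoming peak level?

-20 dBFS

Before make-up, the level was -32 − 2 = -34 dBFS.
The compressed level sits -34 − (-35) = 1 dB over threshold.
Before 15:1 compression the overshoot was 1 × 15 = 15 dB, so input = -35 + 15 = -20 dBFS.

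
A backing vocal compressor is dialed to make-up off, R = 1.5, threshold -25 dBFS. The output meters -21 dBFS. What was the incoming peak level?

-19 dBFS

That's 4 dB above the -25 dBFS threshold.
Before 1.5:1 compression the overshoot was 4 × 1.5 = 6 dB, so input = -25 + 6 = -19 dBFS.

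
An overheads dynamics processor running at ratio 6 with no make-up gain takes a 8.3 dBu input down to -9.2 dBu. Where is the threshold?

Input is 21 dB above T (since output overshoot × R = input overshoot: (-9.2 − T)·6 = 8.3 − T gives T = -12.7 dBu).
Check: -12.7 + (8.3 − (-12.7))/6 = -12.7 + 3.5 = -9.2 dBu. ✓

-12.7 dBu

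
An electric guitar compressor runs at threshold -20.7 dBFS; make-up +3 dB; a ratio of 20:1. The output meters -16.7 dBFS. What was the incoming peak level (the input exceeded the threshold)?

-0.7 dBFS

Remove make-up: -16.7 − 3 = -19.7 dBFS.
That's 1 dB above the -20.7 dBFS threshold.
Input overshoot = R × output overshoot = 20 dB → input = -20.7 + 20 = -0.7 dBFS.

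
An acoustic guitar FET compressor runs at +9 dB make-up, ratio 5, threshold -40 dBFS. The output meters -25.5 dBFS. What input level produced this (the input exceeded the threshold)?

Remove make-up: -25.5 − 9 = -34.5 dBFS.
That's 5.5 dB above the -40 dBFS threshold.
Before 5:1 compression the overshoot was 5.5 × 5 = 27.5 dB, so input = -40 + 27.5 = -12.5 dBFS.

-12.5 dBFS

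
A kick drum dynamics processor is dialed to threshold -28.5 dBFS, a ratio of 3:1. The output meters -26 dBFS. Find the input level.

The compressed level sits -26 − (-28.5) = 2.5 dB over threshold.
Undo the ratio: input overshoot = 2.5 × 3 = 7.5 dB, giving input = -21 dBFS.

-21 dBFS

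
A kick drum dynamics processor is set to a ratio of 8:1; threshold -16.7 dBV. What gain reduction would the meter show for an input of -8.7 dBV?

7 dB

The signal is 8 dB above threshold.
At 8:1, output sits 8/8 = 1 dB above threshold.
GR = overshoot in − overshoot out = 8 − 1 = 7 dB.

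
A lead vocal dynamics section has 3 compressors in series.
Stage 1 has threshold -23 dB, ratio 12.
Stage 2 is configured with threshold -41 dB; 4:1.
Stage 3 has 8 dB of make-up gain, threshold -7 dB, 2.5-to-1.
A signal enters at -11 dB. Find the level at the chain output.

-28.25 dB

Stage 1: 12 dB above -23 dB, reduced 12:1 to 1 dB above → -22 dB.
Stage 2: overshoot 19 dB → 19/4 = 4.75 dB → -36.25 dB.
Stage 3: -36.25 dB ≤ -7 dB, so stage 3 doesn't engage; make-up brings it to -28.25 dB.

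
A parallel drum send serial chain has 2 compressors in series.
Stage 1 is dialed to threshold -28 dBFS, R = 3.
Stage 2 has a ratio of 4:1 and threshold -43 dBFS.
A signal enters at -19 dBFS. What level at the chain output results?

-38.5 dBFS

Stage 1: 9 dB above -28 dBFS, reduced 3:1 to 3 dB above → -25 dBFS.
Stage 2: overshoot 18 dB → 18/4 = 4.5 dB → -38.5 dBFS.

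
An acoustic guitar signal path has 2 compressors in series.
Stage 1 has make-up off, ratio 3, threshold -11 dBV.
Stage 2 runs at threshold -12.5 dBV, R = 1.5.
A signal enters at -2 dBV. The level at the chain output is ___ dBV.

-9.5 dBV

Stage 1: 9 dB above -11 dBV, reduced 3:1 to 3 dB above → -8 dBV.
Stage 2: 4.5 dB above -12.5 dBV, reduced 1.5:1 to 3 dB above → -9.5 dBV.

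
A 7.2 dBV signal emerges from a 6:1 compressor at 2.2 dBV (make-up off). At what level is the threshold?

Input is 6 dB above T (since output overshoot × R = input overshoot: (2.2 − T)·6 = 7.2 − T gives T = 1.2 dBV).
Check: 1.2 + (7.2 − 1.2)/6 = 1.2 + 1 = 2.2 dBV. ✓

1.2 dBV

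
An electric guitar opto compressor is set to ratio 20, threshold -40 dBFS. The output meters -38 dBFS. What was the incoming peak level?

That's 2 dB above the -40 dBFS threshold.
Undo the ratio: input overshoot = 2 × 20 = 40 dB, giving input = 0 dBFS.

0 dBFS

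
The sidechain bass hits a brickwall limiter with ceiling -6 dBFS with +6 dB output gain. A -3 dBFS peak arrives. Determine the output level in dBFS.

0 dBFS

A brickwall limiter is an ∞:1 compressor: any input above the ceiling is clamped to -6 dBFS.
Output gain then adds 6 dB: -6 + 6 = 0 dBFS.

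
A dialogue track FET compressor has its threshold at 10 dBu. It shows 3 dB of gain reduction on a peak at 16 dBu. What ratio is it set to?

2:1

Input overshoot = 16 − 10 = 6 dB.
Output overshoot = 6 − 3 = 3 dB.
Ratio = input overshoot / output overshoot = 6 / 3 = 2.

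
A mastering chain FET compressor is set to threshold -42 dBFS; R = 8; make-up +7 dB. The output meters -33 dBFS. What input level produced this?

-26 dBFS

Before make-up, the level was -33 − 7 = -40 dBFS.
The compressed level sits -40 − (-42) = 2 dB over threshold.
Before 8:1 compression the overshoot was 2 × 8 = 16 dB, so input = -42 + 16 = -26 dBFS.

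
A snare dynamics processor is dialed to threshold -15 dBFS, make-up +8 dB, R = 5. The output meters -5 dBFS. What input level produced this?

Stripping the +8 dB make-up gives -13 dBFS at the gain stage.
The compressed level sits -13 − (-15) = 2 dB over threshold.
Input overshoot = R × output overshoot = 10 dB → input = -15 + 10 = -5 dBFS.

-5 dBFS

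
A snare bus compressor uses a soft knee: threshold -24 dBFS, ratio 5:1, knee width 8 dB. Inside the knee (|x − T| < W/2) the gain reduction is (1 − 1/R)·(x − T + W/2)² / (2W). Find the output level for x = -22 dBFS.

-23.8 dBFS

x − T + W/2 = -22 − (-24) + 4 = 6.
GR = (1 − 1/5) × 6² / 16 = 0.8 × 36 / 16 = 1.8 dB.
Output = -22 − 1.8 = -23.8 dBFS.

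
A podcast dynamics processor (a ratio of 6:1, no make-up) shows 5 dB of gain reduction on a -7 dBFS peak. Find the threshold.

Gain reduction = -7 − (-12) = 5 dB; output overshoot = GR / (R − 1) = 5 / 5 = 1 dB.
Threshold = output − output overshoot = -12 − 1 = -13 dBFS.

-13 dBFS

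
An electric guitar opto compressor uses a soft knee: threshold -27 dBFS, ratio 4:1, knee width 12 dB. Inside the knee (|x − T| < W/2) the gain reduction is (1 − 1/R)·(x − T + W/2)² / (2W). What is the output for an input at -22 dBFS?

-25.78125 dBFS

x − T + W/2 = -22 − (-27) + 6 = 11.
GR = (1 − 1/4) × 11² / 24 = 0.75 × 121 / 24 = 3.78125 dB.
Output = -22 − 3.78125 = -25.78125 dBFS.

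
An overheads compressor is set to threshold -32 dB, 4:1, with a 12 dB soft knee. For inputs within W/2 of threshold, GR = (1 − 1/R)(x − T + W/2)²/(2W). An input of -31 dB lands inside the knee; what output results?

x − T + W/2 = -31 − (-32) + 6 = 7.
GR = (1 − 1/4) × 7² / 24 = 0.75 × 49 / 24 = 1.53125 dB.
Output = -31 − 1.53125 = -32.53125 dB.

-32.53125 dB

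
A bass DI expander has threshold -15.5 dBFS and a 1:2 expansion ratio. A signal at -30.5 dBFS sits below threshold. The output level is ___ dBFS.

-45.5 dBFS

Undershoot = (-15.5) − (-30.5) = 15 dB.
At 1:2, that expands to 30 dB under threshold.
Output = -15.5 − 30 = -45.5 dBFS.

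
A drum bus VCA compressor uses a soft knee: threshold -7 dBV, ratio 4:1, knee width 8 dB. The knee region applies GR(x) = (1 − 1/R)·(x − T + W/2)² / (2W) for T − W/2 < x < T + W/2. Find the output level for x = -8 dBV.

x − T + W/2 = -8 − (-7) + 4 = 3.
GR = (1 − 1/4) × 3² / 16 = 0.75 × 9 / 16 = 0.421875 dB.
Output = -8 − 0.421875 = -8.421875 dBV.

-8.421875 dBV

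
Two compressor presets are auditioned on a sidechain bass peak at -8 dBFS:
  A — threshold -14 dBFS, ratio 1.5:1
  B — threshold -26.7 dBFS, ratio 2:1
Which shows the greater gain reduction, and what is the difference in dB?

A: 6 dB over, compressed to 4 dB over, so 2 dB of GR.
B: 18.7 dB over, compressed to 9.35 dB over, so 9.35 dB of GR.
B reduces 7.35 dB more.

B, by 7.35 dB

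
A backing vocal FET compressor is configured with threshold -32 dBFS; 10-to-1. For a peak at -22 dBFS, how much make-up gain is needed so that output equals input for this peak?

9 dB

Without make-up, output = threshold + overshoot/10 = -32 + 1 = -31 dBFS.
Gap to target: 9 dB.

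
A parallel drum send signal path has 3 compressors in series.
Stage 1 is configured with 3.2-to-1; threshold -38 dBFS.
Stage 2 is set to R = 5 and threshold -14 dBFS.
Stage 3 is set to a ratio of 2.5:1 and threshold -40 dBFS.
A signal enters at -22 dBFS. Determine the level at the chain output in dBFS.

-37.2 dBFS

Stage 1: -22 dBFS is 16 dB over -38 dBFS; at 3.2:1 that becomes 5 dB over, giving -33 dBFS.
Stage 2: -33 dBFS ≤ -14 dBFS, so stage 2 doesn't engage; output -33 dBFS.
Stage 3: -33 dBFS is 7 dB over -40 dBFS; at 2.5:1 that becomes 2.8 dB over, giving -37.2 dBFS.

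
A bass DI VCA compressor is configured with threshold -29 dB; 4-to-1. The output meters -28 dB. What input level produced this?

-25 dB

Post-compression overshoot = -28 − (-29) = 1 dB.
Input overshoot = R × output overshoot = 4 dB → input = -29 + 4 = -25 dB.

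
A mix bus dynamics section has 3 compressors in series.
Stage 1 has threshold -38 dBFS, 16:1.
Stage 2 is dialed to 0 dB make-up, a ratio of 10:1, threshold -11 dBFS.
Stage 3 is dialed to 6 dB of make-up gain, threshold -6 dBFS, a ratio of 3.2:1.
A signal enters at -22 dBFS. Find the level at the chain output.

Stage 1: -22 dBFS is 16 dB over -38 dBFS; at 16:1 that becomes 1 dB over, giving -37 dBFS.
Stage 2: -37 dBFS is at or below the -11 dBFS threshold — no compression; output -37 dBFS.
Stage 3: below threshold (-37 ≤ -6); passes unchanged; make-up brings it to -31 dBFS.

-31 dBFS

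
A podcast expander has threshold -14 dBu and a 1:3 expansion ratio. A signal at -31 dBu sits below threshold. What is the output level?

-65 dBu

Below threshold, a 1:3 expander applies gain = (3−1)×(T − x) of attenuation.
(3−1) × 17 = 34 dB, so output = -31 − 34 = -65 dBu.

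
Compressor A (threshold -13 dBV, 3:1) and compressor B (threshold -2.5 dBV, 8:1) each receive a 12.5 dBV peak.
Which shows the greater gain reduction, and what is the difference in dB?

A: 25.5 dB over, compressed to 8.5 dB over, so 17 dB of GR.
B: 15 dB over, compressed to 1.875 dB over, so 13.125 dB of GR.
A applies 3.875 dB more gain reduction.

A, by 3.875 dB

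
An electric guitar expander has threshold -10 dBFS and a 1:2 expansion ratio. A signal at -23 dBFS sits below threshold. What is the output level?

-36 dBFS

Undershoot = (-10) − (-23) = 13 dB.
At 1:2, that expands to 26 dB under threshold.
Output = -10 − 26 = -36 dBFS.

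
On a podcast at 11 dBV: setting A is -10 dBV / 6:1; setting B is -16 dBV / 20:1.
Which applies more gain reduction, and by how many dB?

A: overshoot 21 dB → output overshoot 3.5 dB → GR 17.5 dB.
B: overshoot 27 dB → output overshoot 1.35 dB → GR 25.65 dB.
B reduces 8.15 dB more.

B, by 8.15 dB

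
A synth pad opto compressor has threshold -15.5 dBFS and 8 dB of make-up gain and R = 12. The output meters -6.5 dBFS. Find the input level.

-3.5 dBFS

Before make-up, the level was -6.5 − 8 = -14.5 dBFS.
Post-compression overshoot = -14.5 − (-15.5) = 1 dB.
Undo the ratio: input overshoot = 1 × 12 = 12 dB, giving input = -3.5 dBFS.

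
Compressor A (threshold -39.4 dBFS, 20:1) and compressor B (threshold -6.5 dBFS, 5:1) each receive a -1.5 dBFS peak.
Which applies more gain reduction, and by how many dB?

A, by 32.005 dB

A: 37.9 dB over, compressed to 1.895 dB over, so 36.005 dB of GR.
B: 5 dB over, compressed to 1 dB over, so 4 dB of GR.
Difference: 32.005 dB in favour of A.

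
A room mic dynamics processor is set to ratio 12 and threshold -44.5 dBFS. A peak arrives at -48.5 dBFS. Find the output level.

-48.5 dBFS is 4 dB below the -44.5 dBFS threshold, so no gain reduction is applied.
Output = input = -48.5 dBFS.

-48.5 dBFS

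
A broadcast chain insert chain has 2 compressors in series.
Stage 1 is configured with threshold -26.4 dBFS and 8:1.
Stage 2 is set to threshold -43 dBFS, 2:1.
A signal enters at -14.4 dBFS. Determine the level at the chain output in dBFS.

Stage 1: -14.4 dBFS is 12 dB over -26.4 dBFS; at 8:1 that becomes 1.5 dB over, giving -24.9 dBFS.
Stage 2: -24.9 dBFS is 18.1 dB over -43 dBFS; at 2:1 that becomes 9.05 dB over, giving -33.95 dBFS.

-33.95 dBFS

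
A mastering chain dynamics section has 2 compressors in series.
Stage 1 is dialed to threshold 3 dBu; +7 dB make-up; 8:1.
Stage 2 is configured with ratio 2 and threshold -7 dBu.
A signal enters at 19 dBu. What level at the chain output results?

2.5 dBu

Stage 1: 19 dBu is 16 dB over 3 dBu; at 8:1 that becomes 2 dB over, giving 5 dBu; +7 dB make-up → 12 dBu.
Stage 2: 12 dBu is 19 dB over -7 dBu; at 2:1 that becomes 9.5 dB over, giving 2.5 dBu.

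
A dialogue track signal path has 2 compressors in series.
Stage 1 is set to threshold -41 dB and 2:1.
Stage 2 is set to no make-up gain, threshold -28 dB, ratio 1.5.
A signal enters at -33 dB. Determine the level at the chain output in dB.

Stage 1: -33 dB is 8 dB over -41 dB; at 2:1 that becomes 4 dB over, giving -37 dB.
Stage 2: below threshold (-37 ≤ -28); passes unchanged; output -37 dB.

-37 dB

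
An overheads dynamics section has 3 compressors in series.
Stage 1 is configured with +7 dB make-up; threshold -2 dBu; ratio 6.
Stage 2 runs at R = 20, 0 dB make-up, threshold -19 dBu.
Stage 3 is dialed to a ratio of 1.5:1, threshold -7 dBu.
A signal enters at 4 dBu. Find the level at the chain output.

-17.75 dBu

Stage 1: 4 dBu is 6 dB over -2 dBu; at 6:1 that becomes 1 dB over, giving -1 dBu; +7 dB make-up → 6 dBu.
Stage 2: 6 dBu is 25 dB over -19 dBu; at 20:1 that becomes 1.25 dB over, giving -17.75 dBu.
Stage 3: below threshold (-17.75 ≤ -7); passes unchanged; output -17.75 dBu.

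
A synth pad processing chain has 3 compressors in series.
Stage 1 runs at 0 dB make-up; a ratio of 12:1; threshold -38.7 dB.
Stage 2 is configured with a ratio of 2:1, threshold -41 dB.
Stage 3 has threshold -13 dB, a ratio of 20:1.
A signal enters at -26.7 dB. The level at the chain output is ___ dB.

-39.35 dB

Stage 1: 12 dB above -38.7 dB, reduced 12:1 to 1 dB above → -37.7 dB.
Stage 2: overshoot 3.3 dB → 3.3/2 = 1.65 dB → -39.35 dB.
Stage 3: -39.35 dB ≤ -13 dB, so stage 3 doesn't engage; output -39.35 dB.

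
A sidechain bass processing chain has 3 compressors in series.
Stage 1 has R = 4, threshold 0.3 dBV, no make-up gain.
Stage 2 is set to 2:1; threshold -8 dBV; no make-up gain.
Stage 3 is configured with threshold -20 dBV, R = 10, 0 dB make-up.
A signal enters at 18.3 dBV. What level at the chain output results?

-18.16 dBV

Stage 1: overshoot 18 dB → 18/4 = 4.5 dB → 4.8 dBV.
Stage 2: overshoot 12.8 dB → 12.8/2 = 6.4 dB → -1.6 dBV.
Stage 3: 18.4 dB above -20 dBV, reduced 10:1 to 1.84 dB above → -18.16 dBV.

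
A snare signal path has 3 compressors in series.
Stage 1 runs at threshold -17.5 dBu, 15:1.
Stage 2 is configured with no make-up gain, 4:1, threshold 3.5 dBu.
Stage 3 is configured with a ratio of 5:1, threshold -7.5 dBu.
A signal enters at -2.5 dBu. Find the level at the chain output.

-16.5 dBu

Stage 1: -2.5 dBu is 15 dB over -17.5 dBu; at 15:1 that becomes 1 dB over, giving -16.5 dBu.
Stage 2: -16.5 dBu ≤ 3.5 dBu, so stage 2 doesn't engage; output -16.5 dBu.
Stage 3: -16.5 dBu ≤ -7.5 dBu, so stage 3 doesn't engage; output -16.5 dBu.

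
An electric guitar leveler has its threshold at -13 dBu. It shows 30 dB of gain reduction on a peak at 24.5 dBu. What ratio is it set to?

5:1

Input overshoot = 24.5 − (-13) = 37.5 dB.
Output overshoot = 37.5 − 30 = 7.5 dB.
Ratio = input overshoot / output overshoot = 37.5 / 7.5 = 5.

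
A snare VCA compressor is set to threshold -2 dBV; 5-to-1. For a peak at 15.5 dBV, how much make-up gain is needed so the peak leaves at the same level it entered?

Overshoot 17.5 dB → 17.5/5 = 3.5 dB after compression, so the compressed level is -2 + 3.5 = 1.5 dBV.
Make-up = target − compressed = 15.5 − 1.5 = 14 dB.

14 dB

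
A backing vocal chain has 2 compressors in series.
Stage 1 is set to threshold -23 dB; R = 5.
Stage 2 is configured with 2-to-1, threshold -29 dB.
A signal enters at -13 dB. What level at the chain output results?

Stage 1: -13 dB is 10 dB over -23 dB; at 5:1 that becomes 2 dB over, giving -21 dB.
Stage 2: overshoot 8 dB → 8/2 = 4 dB → -25 dB.

-25 dB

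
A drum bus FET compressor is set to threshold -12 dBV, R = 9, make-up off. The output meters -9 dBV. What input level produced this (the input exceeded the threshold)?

15 dBV

Post-compression overshoot = -9 − (-12) = 3 dB.
Before 9:1 compression the overshoot was 3 × 9 = 27 dB, so input = -12 + 27 = 15 dBV.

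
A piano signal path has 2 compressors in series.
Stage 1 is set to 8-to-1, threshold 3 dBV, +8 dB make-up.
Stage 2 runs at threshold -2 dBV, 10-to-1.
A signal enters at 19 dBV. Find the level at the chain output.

-0.5 dBV

Stage 1: overshoot 16 dB → 16/8 = 2 dB → 5 dBV; +8 dB make-up → 13 dBV.
Stage 2: 13 dBV is 15 dB over -2 dBV; at 10:1 that becomes 1.5 dB over, giving -0.5 dBV.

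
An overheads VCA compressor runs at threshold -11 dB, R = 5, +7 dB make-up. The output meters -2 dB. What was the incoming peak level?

Remove make-up: -2 − 7 = -9 dB.
That's 2 dB above the -11 dB threshold.
Undo the ratio: input overshoot = 2 × 5 = 10 dB, giving input = -1 dB.

-1 dB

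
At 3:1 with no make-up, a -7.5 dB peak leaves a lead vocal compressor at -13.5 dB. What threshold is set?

Gain reduction = -7.5 − (-13.5) = 6 dB; output overshoot = GR / (R − 1) = 6 / 2 = 3 dB.
Threshold = output − output overshoot = -13.5 − 3 = -16.5 dB.

-16.5 dB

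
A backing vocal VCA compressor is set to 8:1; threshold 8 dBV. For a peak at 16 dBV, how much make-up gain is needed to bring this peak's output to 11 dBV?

2 dB

The peak compresses to 8 + 8/8 = 9 dBV.
To reach 11 dBV requires 11 − 9 = 2 dB of make-up.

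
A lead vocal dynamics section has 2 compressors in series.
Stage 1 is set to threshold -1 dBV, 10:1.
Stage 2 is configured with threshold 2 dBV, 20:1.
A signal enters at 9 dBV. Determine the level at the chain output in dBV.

0 dBV

Stage 1: overshoot 10 dB → 10/10 = 1 dB → 0 dBV.
Stage 2: below threshold (0 ≤ 2); passes unchanged; output 0 dBV.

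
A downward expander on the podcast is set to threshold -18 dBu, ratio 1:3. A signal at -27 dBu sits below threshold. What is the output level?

-45 dBu

Below threshold, a 1:3 expander applies gain = (3−1)×(T − x) of attenuation.
(3−1) × 9 = 18 dB, so output = -27 − 18 = -45 dBu.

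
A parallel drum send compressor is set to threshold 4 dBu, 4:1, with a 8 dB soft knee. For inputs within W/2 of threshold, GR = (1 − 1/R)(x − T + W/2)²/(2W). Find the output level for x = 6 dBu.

4.3125 dBu

x − T + W/2 = 6 − 4 + 4 = 6.
GR = (1 − 1/4) × 6² / 16 = 0.75 × 36 / 16 = 1.6875 dB.
Output = 6 − 1.6875 = 4.3125 dBu.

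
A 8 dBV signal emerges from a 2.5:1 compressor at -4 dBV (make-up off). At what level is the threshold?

Gain reduction = 8 − (-4) = 12 dB; output overshoot = GR / (R − 1) = 12 / 1.5 = 8 dB.
Threshold = output − output overshoot = -4 − 8 = -12 dBV.

-12 dBV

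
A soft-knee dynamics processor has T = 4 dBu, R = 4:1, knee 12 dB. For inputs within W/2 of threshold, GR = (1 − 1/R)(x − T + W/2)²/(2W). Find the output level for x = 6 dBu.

4 dBu

x − T + W/2 = 6 − 4 + 6 = 8.
GR = (1 − 1/4) × 8² / 24 = 0.75 × 64 / 24 = 2 dB.
Output = 6 − 2 = 4 dBu.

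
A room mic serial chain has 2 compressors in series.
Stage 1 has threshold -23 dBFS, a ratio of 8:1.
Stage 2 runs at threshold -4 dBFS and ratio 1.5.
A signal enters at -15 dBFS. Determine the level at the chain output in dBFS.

Stage 1: -15 dBFS is 8 dB over -23 dBFS; at 8:1 that becomes 1 dB over, giving -22 dBFS.
Stage 2: below threshold (-22 ≤ -4); passes unchanged; output -22 dBFS.

-22 dBFS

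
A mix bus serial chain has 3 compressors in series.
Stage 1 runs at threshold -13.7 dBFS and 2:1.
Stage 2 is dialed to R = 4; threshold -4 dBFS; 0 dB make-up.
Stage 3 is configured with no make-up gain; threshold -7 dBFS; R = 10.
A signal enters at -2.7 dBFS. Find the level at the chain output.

-8.2 dBFS

Stage 1: 11 dB above -13.7 dBFS, reduced 2:1 to 5.5 dB above → -8.2 dBFS.
Stage 2: -8.2 dBFS ≤ -4 dBFS, so stage 2 doesn't engage; output -8.2 dBFS.
Stage 3: -8.2 dBFS ≤ -7 dBFS, so stage 3 doesn't engage; output -8.2 dBFS.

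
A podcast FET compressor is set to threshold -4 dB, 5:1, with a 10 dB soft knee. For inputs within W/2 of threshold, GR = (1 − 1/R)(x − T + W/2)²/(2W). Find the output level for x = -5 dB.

-5.64 dB

x − T + W/2 = -5 − (-4) + 5 = 4.
GR = (1 − 1/5) × 4² / 20 = 0.8 × 16 / 20 = 0.64 dB.
Output = -5 − 0.64 = -5.64 dB.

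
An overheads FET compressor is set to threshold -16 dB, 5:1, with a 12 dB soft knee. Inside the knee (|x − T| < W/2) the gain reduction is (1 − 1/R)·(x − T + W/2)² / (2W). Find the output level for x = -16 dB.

-17.2 dB

x − T + W/2 = -16 − (-16) + 6 = 6.
GR = (1 − 1/5) × 6² / 24 = 0.8 × 36 / 24 = 1.2 dB.
Output = -16 − 1.2 = -17.2 dB.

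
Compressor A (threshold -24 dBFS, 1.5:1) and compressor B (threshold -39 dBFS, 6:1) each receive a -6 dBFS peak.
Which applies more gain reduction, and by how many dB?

B, by 21.5 dB

A: overshoot 18 dB → output overshoot 12 dB → GR 6 dB.
B: overshoot 33 dB → output overshoot 5.5 dB → GR 27.5 dB.
B applies 21.5 dB more gain reduction.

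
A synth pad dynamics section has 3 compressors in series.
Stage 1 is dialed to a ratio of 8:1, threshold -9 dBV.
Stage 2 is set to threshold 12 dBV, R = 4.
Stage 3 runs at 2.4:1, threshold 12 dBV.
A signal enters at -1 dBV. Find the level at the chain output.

-8 dBV

Stage 1: 8 dB above -9 dBV, reduced 8:1 to 1 dB above → -8 dBV.
Stage 2: -8 dBV ≤ 12 dBV, so stage 2 doesn't engage; output -8 dBV.
Stage 3: below threshold (-8 ≤ 12); passes unchanged; output -8 dBV.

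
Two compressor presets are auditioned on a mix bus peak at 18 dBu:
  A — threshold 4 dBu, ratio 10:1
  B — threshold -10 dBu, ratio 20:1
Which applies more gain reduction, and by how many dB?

A: 14 dB over, compressed to 1.4 dB over, so 12.6 dB of GR.
B: 28 dB over, compressed to 1.4 dB over, so 26.6 dB of GR.
Difference: 14 dB in favour of B.

B, by 14 dB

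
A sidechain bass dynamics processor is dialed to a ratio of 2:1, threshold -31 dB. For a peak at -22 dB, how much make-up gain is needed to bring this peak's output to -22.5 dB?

Without make-up, output = threshold + overshoot/2 = -31 + 4.5 = -26.5 dB.
Gap to target: 4 dB.

4 dB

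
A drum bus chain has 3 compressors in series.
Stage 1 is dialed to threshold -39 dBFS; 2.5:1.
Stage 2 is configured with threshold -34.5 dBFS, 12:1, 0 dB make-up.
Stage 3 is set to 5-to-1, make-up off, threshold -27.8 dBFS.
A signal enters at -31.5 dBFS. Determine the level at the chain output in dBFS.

-36 dBFS

Stage 1: 7.5 dB above -39 dBFS, reduced 2.5:1 to 3 dB above → -36 dBFS.
Stage 2: -36 dBFS is at or below the -34.5 dBFS threshold — no compression; output -36 dBFS.
Stage 3: below threshold (-36 ≤ -27.8); passes unchanged; output -36 dBFS.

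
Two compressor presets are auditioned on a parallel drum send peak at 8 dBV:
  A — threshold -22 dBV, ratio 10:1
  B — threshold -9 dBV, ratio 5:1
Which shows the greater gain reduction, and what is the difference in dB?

A: 30 dB over, compressed to 3 dB over, so 27 dB of GR.
B: 17 dB over, compressed to 3.4 dB over, so 13.6 dB of GR.
A applies 13.4 dB more gain reduction.

A, by 13.4 dB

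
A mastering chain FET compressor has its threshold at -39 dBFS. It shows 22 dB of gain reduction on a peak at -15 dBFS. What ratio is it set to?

12:1

Input overshoot = -15 − (-39) = 24 dB.
Output overshoot = 24 − 22 = 2 dB.
Ratio = input overshoot / output overshoot = 24 / 2 = 12.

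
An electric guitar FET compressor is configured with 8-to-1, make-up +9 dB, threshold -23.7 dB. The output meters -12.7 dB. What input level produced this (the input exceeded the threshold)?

Remove make-up: -12.7 − 9 = -21.7 dB.
That's 2 dB above the -23.7 dB threshold.
Before 8:1 compression the overshoot was 2 × 8 = 16 dB, so input = -23.7 + 16 = -7.7 dB.

-7.7 dB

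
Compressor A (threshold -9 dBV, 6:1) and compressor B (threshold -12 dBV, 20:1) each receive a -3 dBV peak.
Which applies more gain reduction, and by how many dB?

A: overshoot 6 dB → output overshoot 1 dB → GR 5 dB.
B: overshoot 9 dB → output overshoot 0.45 dB → GR 8.55 dB.
Difference: 3.55 dB in favour of B.

B, by 3.55 dB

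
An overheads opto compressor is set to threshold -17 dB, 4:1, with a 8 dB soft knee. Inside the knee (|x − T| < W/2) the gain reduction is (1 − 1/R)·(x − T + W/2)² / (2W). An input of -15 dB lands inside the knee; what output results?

x − T + W/2 = -15 − (-17) + 4 = 6.
GR = (1 − 1/4) × 6² / 16 = 0.75 × 36 / 16 = 1.6875 dB.
Output = -15 − 1.6875 = -16.6875 dB.

-16.6875 dB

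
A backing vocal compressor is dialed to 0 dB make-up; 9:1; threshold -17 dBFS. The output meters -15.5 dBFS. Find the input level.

-3.5 dBFS

The compressed level sits -15.5 − (-17) = 1.5 dB over threshold.
Before 9:1 compression the overshoot was 1.5 × 9 = 13.5 dB, so input = -17 + 13.5 = -3.5 dBFS.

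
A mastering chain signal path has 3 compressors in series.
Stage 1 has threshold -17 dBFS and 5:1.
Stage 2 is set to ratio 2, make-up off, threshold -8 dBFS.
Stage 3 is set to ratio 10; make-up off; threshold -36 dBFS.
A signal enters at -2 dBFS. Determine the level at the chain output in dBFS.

-33.8 dBFS

Stage 1: 15 dB above -17 dBFS, reduced 5:1 to 3 dB above → -14 dBFS.
Stage 2: below threshold (-14 ≤ -8); passes unchanged; output -14 dBFS.
Stage 3: -14 dBFS is 22 dB over -36 dBFS; at 10:1 that becomes 2.2 dB over, giving -33.8 dBFS.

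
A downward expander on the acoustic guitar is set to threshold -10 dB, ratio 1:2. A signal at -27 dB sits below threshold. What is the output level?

-44 dB

Below threshold, a 1:2 expander applies gain = (2−1)×(T − x) of attenuation.
(2−1) × 17 = 17 dB, so output = -27 − 17 = -44 dB.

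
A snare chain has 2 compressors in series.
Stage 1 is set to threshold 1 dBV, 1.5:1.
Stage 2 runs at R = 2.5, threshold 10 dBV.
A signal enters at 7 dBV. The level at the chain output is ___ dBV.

Stage 1: 6 dB above 1 dBV, reduced 1.5:1 to 4 dB above → 5 dBV.
Stage 2: 5 dBV is at or below the 10 dBV threshold — no compression; output 5 dBV.

5 dBV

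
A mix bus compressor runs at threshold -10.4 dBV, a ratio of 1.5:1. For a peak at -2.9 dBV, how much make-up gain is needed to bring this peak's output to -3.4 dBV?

2 dB

The peak compresses to -10.4 + 7.5/1.5 = -5.4 dBV.
To reach -3.4 dBV requires -3.4 − (-5.4) = 2 dB of make-up.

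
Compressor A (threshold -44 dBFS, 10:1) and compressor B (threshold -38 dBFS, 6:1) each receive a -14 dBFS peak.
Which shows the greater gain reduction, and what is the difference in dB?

A: GR = 30 − 30/10 = 27 dB.
B: GR = 24 − 24/6 = 20 dB.
A applies 7 dB more gain reduction.

A, by 7 dB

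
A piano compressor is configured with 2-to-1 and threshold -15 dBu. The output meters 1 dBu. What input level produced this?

The compressed level sits 1 − (-15) = 16 dB over threshold.
Input overshoot = R × output overshoot = 32 dB → input = -15 + 32 = 17 dBu.

17 dBu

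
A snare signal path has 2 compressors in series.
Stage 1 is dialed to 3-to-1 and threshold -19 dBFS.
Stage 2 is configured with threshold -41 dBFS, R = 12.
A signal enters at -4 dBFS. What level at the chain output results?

Stage 1: overshoot 15 dB → 15/3 = 5 dB → -14 dBFS.
Stage 2: overshoot 27 dB → 27/12 = 2.25 dB → -38.75 dBFS.

-38.75 dBFS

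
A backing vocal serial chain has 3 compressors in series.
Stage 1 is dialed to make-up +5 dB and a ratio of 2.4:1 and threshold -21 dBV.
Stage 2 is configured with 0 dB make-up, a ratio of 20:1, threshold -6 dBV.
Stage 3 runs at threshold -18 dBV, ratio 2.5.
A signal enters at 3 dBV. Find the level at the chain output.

-13.2 dBV

Stage 1: 3 dBV is 24 dB over -21 dBV; at 2.4:1 that becomes 10 dB over, giving -11 dBV; +5 dB make-up → -6 dBV.
Stage 2: -6 dBV ≤ -6 dBV, so stage 2 doesn't engage; output -6 dBV.
Stage 3: overshoot 12 dB → 12/2.5 = 4.8 dB → -13.2 dBV.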